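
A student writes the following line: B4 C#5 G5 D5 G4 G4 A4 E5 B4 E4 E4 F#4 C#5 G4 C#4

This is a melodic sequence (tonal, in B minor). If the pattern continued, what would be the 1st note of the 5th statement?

A3

Grouping in 5s, the 1st note of each cell is B4, G4, E4.
Carrying that down a 3rd forward: C#4 → A3.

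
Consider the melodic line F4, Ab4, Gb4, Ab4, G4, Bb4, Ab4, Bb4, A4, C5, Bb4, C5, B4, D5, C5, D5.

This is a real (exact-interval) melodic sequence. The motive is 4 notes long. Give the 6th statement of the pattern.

D#5 F#5 E5 F#5

Unit = 4 notes; the statements start on F4, G4, A4, B4, moving up a 2nd each time.
Extending up a 2nd: C#5 → D#5.
From D#5 the exact shape gives D#5 F#5 E5 F#5.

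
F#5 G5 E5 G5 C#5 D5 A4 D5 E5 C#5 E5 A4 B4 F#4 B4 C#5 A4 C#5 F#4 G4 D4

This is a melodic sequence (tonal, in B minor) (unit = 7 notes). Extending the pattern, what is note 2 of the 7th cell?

B3

The unit is 7 notes. Position-2 pitches of the 3 shown cells: G5, E5, C#5.
Carrying that down a 3rd forward: A4 → F#4 → D4 → B3.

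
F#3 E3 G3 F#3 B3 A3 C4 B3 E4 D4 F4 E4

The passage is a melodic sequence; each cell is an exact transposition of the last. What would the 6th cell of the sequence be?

G5 F5 Ab5 G5

Taking 4-note groups, the heads are F#3, B3, E4: the pattern moves up a 4th.
Continuing the starts: A4 → D5 → G5.
From G5 the exact shape gives G5 F5 Ab5 G5.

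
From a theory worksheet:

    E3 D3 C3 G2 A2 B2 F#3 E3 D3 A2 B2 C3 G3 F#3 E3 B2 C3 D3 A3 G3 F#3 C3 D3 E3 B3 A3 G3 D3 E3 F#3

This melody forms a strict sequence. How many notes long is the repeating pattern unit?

Try groups of 6 (5 cells in 30 notes):
E3 D3 C3 G2 A2 B2 | F#3 E3 D3 A2 B2 C3 | G3 F#3 E3 B2 C3 D3 | A3 G3 F#3 C3 D3 E3 | B3 A3 G3 D3 E3 F#3
Every group is a transposition up a 2nd of the one before; no shorter unit works.

6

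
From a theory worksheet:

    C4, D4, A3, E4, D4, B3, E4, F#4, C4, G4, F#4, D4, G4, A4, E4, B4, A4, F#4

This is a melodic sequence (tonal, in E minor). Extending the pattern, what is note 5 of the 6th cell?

G5

The unit is 6 notes. Position-5 pitches of the 3 shown cells: D4, F#4, A4.
Extending up a 3rd: C5 → E5 → G5.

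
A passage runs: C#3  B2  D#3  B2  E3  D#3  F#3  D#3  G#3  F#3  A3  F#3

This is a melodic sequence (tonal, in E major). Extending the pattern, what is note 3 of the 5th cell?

Grouping in 4s, the 3rd note of each cell is D#3, F#3, A3.
Carrying that up a 3rd forward: C#4 → E4.

E4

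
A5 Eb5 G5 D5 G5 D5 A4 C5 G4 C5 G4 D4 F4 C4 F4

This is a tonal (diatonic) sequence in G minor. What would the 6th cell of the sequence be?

Taking 5-note groups, the heads are A5, D5, G4: the pattern moves down a 5th.
Extending down a 5th: C4 → F3 → Bb2.
From Bb2 the diatonic shape gives Bb2 F2 A2 Eb2 A2.

Bb2 F2 A2 Eb2 A2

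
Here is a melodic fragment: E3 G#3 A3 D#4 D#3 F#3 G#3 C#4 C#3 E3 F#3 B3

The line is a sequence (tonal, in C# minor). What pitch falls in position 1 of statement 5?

A2

The unit is 4 notes. Position-1 pitches of the 3 shown cells: E3, D#3, C#3.
Carrying that down a 2nd forward: B2 → A2.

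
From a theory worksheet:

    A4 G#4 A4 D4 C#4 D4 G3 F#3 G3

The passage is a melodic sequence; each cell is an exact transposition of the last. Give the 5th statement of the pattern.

With a 3-note motive the entries are A4, D4, G3, each down a 5th from the previous.
Extending down a 5th: C3 → F2.
So cell 5 is F2 E2 F2.

F2 E2 F2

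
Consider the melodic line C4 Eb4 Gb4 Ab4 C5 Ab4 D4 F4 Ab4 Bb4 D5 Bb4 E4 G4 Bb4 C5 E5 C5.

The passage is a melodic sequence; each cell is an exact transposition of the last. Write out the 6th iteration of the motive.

A#4 C#5 E5 F#5 A#5 F#5

The 6-note cells begin on C4, D4, E4 — each up a 2nd from the last.
Extending up a 2nd: F#4 → G#4 → A#4.
From A#4 the exact shape gives A#4 C#5 E5 F#5 A#5 F#5.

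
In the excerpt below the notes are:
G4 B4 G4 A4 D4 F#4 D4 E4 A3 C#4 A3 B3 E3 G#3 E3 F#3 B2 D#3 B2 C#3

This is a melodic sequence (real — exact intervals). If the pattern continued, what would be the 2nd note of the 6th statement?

A#2

Grouping in 4s, the 2nd note of each cell is B4, F#4, C#4, G#3, D#3.
From D#3, down a 4th gives A#2.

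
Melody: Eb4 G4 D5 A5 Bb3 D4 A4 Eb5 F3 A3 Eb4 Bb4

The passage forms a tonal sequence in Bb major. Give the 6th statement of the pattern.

Unit = 4 notes; the statements start on Eb4, Bb3, F3, moving down a 4th each time.
Extending down a 4th: C3 → G2 → D2.
From D2 the diatonic shape gives D2 F2 C3 G3.

D2 F2 C3 G3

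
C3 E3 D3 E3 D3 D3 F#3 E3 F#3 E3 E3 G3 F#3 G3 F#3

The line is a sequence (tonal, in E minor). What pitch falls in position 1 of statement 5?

G3

With 5-note cells, note 1 of each statement runs C3, D3, E3.
Extending up a 2nd: F#3 → G3.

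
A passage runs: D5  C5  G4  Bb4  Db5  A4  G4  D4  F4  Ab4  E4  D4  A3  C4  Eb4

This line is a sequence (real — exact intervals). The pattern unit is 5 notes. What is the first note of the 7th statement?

With a 5-note motive the entries are D5, A4, E4, each down a 4th from the previous.
Continuing: B3 → F#3 → C#3 → G#2. Statement 7 starts on G#2.

G#2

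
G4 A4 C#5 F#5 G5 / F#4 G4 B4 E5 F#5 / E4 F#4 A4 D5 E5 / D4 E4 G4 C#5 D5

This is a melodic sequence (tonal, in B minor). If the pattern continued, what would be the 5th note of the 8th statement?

The unit is 5 notes. Position-5 pitches of the 4 shown cells: G5, F#5, E5, D5.
Each moves down a 2nd. Continuing: C#5 → B4 → A4 → G4.

G4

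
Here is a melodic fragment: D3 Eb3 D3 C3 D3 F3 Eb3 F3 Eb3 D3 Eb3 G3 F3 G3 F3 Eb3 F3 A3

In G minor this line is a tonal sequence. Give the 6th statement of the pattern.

Bb3 C4 Bb3 A3 Bb3 D4

With a 6-note motive the entries are D3, Eb3, F3, each up a 2nd from the previous.
Carrying on: G3 → A3 → Bb3.
Statement 6 starts on Bb3 and keeps the same diatonic contour: Bb3 C4 Bb3 A3 Bb3 D4.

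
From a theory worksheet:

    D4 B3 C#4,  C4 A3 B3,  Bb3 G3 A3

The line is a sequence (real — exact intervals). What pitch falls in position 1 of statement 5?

The unit is 3 notes. Position-1 pitches of the 3 shown cells: D4, C4, Bb3.
Extending down a 2nd: Ab3 → Gb3.

Gb3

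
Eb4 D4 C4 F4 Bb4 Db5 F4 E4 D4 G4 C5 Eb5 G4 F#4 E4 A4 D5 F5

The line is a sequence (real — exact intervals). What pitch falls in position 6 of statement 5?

The unit is 6 notes. Position-6 pitches of the 3 shown cells: Db5, Eb5, F5.
Extending up a 2nd: G5 → A5.

A5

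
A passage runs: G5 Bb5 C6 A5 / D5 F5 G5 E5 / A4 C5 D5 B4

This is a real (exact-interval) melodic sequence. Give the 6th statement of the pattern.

The 4-note cells begin on G5, D5, A4 — each down a 4th from the last.
Carrying on: E4 → B3 → F#3.
Statement 6 starts on F#3 and keeps the same exact contour: F#3 A3 B3 G#3.

F#3 A3 B3 G#3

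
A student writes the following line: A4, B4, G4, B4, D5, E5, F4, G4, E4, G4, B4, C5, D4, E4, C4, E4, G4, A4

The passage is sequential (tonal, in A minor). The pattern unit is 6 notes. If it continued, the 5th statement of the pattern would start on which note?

Taking 6-note groups, the heads are A4, F4, D4: the pattern moves down a 3rd.
Extending the heads down a 3rd: B3 → G3.

G3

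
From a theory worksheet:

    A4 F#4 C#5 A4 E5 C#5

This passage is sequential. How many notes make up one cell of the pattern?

There are 6 notes; a 2-note unit gives 3 cells:
A4 F#4 | C#5 A4 | E5 C#5
That's a consistent up a 3rd shift per cell, and no other grouping gives one.

2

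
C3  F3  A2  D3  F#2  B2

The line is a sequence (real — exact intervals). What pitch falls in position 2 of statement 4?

The unit is 2 notes. Position-2 pitches of the 3 shown cells: F3, D3, B2.
Each moves down a 3rd; the next is G#2.

G#2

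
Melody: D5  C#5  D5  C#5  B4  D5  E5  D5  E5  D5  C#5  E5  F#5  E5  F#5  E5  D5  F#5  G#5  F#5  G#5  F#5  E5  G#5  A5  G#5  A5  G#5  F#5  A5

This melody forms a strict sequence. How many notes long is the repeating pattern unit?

6

Try groups of 6 (5 cells in 30 notes):
D5 C#5 D5 C#5 B4 D5 | E5 D5 E5 D5 C#5 E5 | F#5 E5 F#5 E5 D5 F#5 | G#5 F#5 G#5 F#5 E5 G#5 | A5 G#5 A5 G#5 F#5 A5
Each cell is the previous one up a 2nd — so the unit is 6 notes.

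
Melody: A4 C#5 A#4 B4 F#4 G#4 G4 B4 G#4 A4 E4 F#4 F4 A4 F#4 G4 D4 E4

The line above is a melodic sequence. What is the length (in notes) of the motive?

Try groups of 6 (3 cells in 18 notes):
A4 C#5 A#4 B4 F#4 G#4 | G4 B4 G#4 A4 E4 F#4 | F4 A4 F#4 G4 D4 E4
That's a consistent down a 2nd shift per cell, and no other grouping gives one.

6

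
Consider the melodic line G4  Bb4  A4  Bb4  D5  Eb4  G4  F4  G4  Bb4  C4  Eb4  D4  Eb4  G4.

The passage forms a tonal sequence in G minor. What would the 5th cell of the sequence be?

F3 A3 G3 A3 C4

Taking 5-note groups, the heads are G4, Eb4, C4: the pattern moves down a 3rd.
Continuing the starts: A3 → F3.
Statement 5 starts on F3 and keeps the same diatonic contour: F3 A3 G3 A3 C4.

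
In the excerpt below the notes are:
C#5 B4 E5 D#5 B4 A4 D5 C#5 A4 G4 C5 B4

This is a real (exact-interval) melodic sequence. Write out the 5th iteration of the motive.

Unit = 4 notes; the statements start on C#5, B4, A4, moving down a 2nd each time.
Continuing the starts: G4 → F4.
Statement 5 starts on F4 and keeps the same exact contour: F4 Eb4 Ab4 G4.

F4 Eb4 Ab4 G4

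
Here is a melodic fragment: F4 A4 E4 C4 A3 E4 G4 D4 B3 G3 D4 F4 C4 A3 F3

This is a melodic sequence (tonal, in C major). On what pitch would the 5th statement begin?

The 5-note cells begin on F4, E4, D4 — each down a 2nd from the last.
Continuing: C4 → B3. Statement 5 starts on B3.

B3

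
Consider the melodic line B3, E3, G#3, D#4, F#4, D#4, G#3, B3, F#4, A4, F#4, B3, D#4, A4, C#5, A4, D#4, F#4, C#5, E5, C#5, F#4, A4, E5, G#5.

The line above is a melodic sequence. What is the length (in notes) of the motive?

5

25 notes total. Splitting into 5 groups of 5:
B3 E3 G#3 D#4 F#4 | D#4 G#3 B3 F#4 A4 | F#4 B3 D#4 A4 C#5 | A4 D#4 F#4 C#5 E5 | C#5 F#4 A4 E5 G#5
Each cell is the previous one up a 3rd — so the unit is 5 notes.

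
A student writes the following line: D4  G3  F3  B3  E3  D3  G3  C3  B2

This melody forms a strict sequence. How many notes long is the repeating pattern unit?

There are 9 notes; a 3-note unit gives 3 cells:
D4 G3 F3 | B3 E3 D3 | G3 C3 B2
That's a consistent down a 3rd shift per cell, and no other grouping gives one.

3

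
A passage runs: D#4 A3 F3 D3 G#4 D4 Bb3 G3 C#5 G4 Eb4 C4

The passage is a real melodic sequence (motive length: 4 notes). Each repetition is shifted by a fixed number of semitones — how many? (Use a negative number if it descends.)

5

Taking 4-note groups, the heads are D#4, G#4, C#5: the pattern moves up a 4th.
D#4 to G#4 spans +5 semitones.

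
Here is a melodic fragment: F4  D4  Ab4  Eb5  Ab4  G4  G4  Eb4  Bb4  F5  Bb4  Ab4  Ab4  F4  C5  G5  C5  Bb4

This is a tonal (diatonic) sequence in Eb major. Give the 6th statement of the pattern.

Taking 6-note groups, the heads are F4, G4, Ab4: the pattern moves up a 2nd.
Extending up a 2nd: Bb4 → C5 → D5.
From D5 the diatonic shape gives D5 Bb4 F5 C6 F5 Eb5.

D5 Bb4 F5 C6 F5 Eb5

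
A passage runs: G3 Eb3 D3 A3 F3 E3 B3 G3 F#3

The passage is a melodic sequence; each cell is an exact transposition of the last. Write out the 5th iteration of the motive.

D#4 B3 A#3

Taking 3-note groups, the heads are G3, A3, B3: the pattern moves up a 2nd.
Continuing the starts: C#4 → D#4.
From D#4 the exact shape gives D#4 B3 A#3.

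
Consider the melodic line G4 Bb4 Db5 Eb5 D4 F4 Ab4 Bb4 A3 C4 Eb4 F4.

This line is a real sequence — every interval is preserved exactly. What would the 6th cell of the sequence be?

Unit = 4 notes; the statements start on G4, D4, A3, moving down a 4th each time.
Continuing the starts: E3 → B2 → F#2.
Statement 6 starts on F#2 and keeps the same exact contour: F#2 A2 C3 D3.

F#2 A2 C3 D3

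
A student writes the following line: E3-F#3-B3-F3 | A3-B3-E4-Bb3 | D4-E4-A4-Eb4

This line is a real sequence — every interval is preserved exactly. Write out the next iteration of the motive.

With a 4-note motive the entries are E3, A3, D4, each up a 4th from the previous.
Statement 4 starts on G4 and keeps the same exact contour: G4 A4 D5 Ab4.

G4 A4 D5 Ab4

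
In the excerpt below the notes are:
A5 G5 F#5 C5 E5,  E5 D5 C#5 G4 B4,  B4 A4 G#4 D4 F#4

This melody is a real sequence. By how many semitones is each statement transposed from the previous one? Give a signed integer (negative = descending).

-5

Unit = 5 notes; the statements start on A5, E5, B4, moving down a 4th each time.
Counting half-steps from A5 to E5: -5.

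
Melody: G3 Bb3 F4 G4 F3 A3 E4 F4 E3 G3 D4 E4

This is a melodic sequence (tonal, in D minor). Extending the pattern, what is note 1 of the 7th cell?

With 4-note cells, note 1 of each statement runs G3, F3, E3.
Each moves down a 2nd. Continuing: D3 → C3 → Bb2 → A2.

A2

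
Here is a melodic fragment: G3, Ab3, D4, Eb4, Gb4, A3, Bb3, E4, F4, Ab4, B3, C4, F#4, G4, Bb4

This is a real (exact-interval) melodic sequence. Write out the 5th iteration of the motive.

Taking 5-note groups, the heads are G3, A3, B3: the pattern moves up a 2nd.
Extending up a 2nd: C#4 → D#4.
From D#4 the exact shape gives D#4 E4 A#4 B4 D5.

D#4 E4 A#4 B4 D5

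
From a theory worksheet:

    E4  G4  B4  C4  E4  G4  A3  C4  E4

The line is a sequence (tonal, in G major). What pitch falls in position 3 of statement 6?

F#3

The unit is 3 notes. Position-3 pitches of the 3 shown cells: B4, G4, E4.
Each moves down a 3rd. Continuing: C4 → A3 → F#3.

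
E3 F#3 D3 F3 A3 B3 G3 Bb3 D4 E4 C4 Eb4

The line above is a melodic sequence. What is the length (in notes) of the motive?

There are 12 notes; a 4-note unit gives 3 cells:
E3 F#3 D3 F3 | A3 B3 G3 Bb3 | D4 E4 C4 Eb4
Every group is a transposition up a 4th of the one before; no shorter unit works.

4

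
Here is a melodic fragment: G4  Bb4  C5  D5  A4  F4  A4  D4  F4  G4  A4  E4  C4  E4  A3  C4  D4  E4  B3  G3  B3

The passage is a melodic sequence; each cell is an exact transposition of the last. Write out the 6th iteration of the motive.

With a 7-note motive the entries are G4, D4, A3, each down a 4th from the previous.
Carrying on: E3 → B2 → F#2.
So cell 6 is F#2 A2 B2 C#3 G#2 E2 G#2.

F#2 A2 B2 C#3 G#2 E2 G#2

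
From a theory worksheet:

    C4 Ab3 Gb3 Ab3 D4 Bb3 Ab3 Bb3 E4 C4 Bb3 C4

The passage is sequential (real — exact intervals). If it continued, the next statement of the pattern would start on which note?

F#4

The 4-note cells begin on C4, D4, E4 — each up a 2nd from the last.
The next head, up a 2nd from E4, is F#4.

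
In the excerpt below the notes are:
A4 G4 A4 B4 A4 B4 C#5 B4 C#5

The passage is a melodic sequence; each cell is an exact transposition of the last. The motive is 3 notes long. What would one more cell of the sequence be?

D#5 C#5 D#5

Taking 3-note groups, the heads are A4, B4, C#5: the pattern moves up a 2nd.
Statement 4 starts on D#5 and keeps the same exact contour: D#5 C#5 D#5.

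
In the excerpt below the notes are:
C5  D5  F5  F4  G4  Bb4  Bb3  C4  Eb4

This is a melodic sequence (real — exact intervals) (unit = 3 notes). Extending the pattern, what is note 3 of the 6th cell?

Gb2

The unit is 3 notes. Position-3 pitches of the 3 shown cells: F5, Bb4, Eb4.
Carrying that down a 5th forward: Ab3 → Db3 → Gb2.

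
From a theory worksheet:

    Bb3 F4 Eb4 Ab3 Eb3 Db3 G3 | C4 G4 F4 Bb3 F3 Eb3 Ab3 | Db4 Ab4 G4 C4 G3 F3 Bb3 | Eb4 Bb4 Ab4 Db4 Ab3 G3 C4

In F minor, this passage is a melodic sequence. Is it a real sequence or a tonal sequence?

Every note is diatonic to F minor.
Cell 1 has +6 semitones from note 6 to 7, but cell 2 has +5 — the interval quality changes while the contour stays the same, which is the hallmark of a tonal sequence.

tonal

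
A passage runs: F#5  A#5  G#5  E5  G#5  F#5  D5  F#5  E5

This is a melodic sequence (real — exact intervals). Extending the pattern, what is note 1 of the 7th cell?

Grouping in 3s, the 1st note of each cell is F#5, E5, D5.
Carrying that down a 2nd forward: C5 → Bb4 → Ab4 → Gb4.

Gb4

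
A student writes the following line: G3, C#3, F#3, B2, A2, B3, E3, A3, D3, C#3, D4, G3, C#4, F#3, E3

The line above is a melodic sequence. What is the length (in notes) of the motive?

There are 15 notes; a 5-note unit gives 3 cells:
G3 C#3 F#3 B2 A2 | B3 E3 A3 D3 C#3 | D4 G3 C#4 F#3 E3
Every group is a transposition up a 3rd of the one before; no shorter unit works.

5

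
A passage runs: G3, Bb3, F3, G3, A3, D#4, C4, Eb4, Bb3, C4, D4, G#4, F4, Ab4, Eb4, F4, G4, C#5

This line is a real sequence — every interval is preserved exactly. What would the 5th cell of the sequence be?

Eb5 Gb5 Db5 Eb5 F5 B5

With a 6-note motive the entries are G3, C4, F4, each up a 4th from the previous.
Continuing the starts: Bb4 → Eb5.
Statement 5 starts on Eb5 and keeps the same exact contour: Eb5 Gb5 Db5 Eb5 F5 B5.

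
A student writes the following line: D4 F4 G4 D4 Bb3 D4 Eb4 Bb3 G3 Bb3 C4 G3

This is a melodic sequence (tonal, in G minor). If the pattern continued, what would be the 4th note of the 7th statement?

The unit is 4 notes. Position-4 pitches of the 3 shown cells: D4, Bb3, G3.
Each moves down a 3rd. Continuing: Eb3 → C3 → A2 → F2.

F2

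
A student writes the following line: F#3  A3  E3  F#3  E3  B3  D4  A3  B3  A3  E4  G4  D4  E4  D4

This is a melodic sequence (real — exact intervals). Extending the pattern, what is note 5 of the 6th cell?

F5

The unit is 5 notes. Position-5 pitches of the 3 shown cells: E3, A3, D4.
Carrying that up a 4th forward: G4 → C5 → F5.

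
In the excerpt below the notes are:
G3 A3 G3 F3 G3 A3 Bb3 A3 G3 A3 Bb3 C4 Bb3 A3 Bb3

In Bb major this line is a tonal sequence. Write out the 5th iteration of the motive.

Taking 5-note groups, the heads are G3, A3, Bb3: the pattern moves up a 2nd.
Continuing the starts: C4 → D4.
Statement 5 starts on D4 and keeps the same diatonic contour: D4 Eb4 D4 C4 D4.

D4 Eb4 D4 C4 D4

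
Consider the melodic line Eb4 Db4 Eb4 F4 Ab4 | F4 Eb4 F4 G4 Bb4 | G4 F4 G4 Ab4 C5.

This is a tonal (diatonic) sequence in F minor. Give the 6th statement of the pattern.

Unit = 5 notes; the statements start on Eb4, F4, G4, moving up a 2nd each time.
Carrying on: Ab4 → Bb4 → C5.
Statement 6 starts on C5 and keeps the same diatonic contour: C5 Bb4 C5 Db5 F5.

C5 Bb4 C5 Db5 F5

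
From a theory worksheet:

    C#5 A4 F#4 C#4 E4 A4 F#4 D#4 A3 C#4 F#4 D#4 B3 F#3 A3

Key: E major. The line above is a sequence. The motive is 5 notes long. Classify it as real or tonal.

Every note is diatonic to E major.
Cell 1 has -4 semitones from note 1 to 2, but cell 2 has -3 — the interval quality changes while the contour stays the same, which is the hallmark of a tonal sequence.

tonal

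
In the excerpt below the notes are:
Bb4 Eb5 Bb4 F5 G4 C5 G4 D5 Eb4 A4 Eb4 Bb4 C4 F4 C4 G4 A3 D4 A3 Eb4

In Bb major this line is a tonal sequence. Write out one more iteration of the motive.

Unit = 4 notes; the statements start on Bb4, G4, Eb4, C4, A3, moving down a 3rd each time.
From F3 the diatonic shape gives F3 Bb3 F3 C4.

F3 Bb3 F3 C4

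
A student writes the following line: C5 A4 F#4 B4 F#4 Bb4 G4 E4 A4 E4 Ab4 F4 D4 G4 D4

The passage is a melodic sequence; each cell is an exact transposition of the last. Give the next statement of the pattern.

Taking 5-note groups, the heads are C5, Bb4, Ab4: the pattern moves down a 2nd.
So cell 4 is Gb4 Eb4 C4 F4 C4.

Gb4 Eb4 C4 F4 C4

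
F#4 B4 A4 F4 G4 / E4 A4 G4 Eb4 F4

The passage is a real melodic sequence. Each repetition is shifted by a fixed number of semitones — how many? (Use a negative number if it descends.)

-2

The 5-note cells begin on F#4, E4 — each down a 2nd from the last.
F#4 to E4 spans -2 semitones.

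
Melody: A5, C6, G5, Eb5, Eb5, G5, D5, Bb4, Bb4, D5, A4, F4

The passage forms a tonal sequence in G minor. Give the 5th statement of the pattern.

Taking 4-note groups, the heads are A5, Eb5, Bb4: the pattern moves down a 4th.
Carrying on: F4 → C4.
So cell 5 is C4 Eb4 Bb3 G3.

C4 Eb4 Bb3 G3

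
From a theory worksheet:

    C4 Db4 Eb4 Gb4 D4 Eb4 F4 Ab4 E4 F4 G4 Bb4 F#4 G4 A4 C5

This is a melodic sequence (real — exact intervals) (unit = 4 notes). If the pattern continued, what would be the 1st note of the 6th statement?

A#4

Grouping in 4s, the 1st note of each cell is C4, D4, E4, F#4.
Each moves up a 2nd. Continuing: G#4 → A#4.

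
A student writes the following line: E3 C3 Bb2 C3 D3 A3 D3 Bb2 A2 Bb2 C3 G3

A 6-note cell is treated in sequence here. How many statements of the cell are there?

12 notes in groups of 6 gives 12/6 = 2 statements.
Starts: E3, D3 — each down a 2nd.

2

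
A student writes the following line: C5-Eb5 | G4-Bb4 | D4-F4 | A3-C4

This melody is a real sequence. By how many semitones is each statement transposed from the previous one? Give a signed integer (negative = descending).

With a 2-note motive the entries are C5, G4, D4, A3, each down a 4th from the previous.
C5 to G4 spans -5 semitones.

-5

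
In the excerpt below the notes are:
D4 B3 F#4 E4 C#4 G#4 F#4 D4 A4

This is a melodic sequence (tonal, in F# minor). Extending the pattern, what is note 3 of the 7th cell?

With 3-note cells, note 3 of each statement runs F#4, G#4, A4.
Carrying that up a 2nd forward: B4 → C#5 → D5 → E5.

E5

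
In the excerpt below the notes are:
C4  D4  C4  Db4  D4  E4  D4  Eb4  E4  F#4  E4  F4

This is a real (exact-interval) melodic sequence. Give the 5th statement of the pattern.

G#4 A#4 G#4 A4

With a 4-note motive the entries are C4, D4, E4, each up a 2nd from the previous.
Continuing the starts: F#4 → G#4.
Statement 5 starts on G#4 and keeps the same exact contour: G#4 A#4 G#4 A4.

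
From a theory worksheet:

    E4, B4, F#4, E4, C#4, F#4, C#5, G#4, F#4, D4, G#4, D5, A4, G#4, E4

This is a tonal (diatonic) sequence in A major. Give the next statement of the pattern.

A4 E5 B4 A4 F#4

With a 5-note motive the entries are E4, F#4, G#4, each up a 2nd from the previous.
Statement 4 starts on A4 and keeps the same diatonic contour: A4 E5 B4 A4 F#4.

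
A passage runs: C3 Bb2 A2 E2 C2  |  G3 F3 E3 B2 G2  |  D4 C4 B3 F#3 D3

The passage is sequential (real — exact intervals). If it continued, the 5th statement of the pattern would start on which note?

E5

With a 5-note motive the entries are C3, G3, D4, each up a 5th from the previous.
Continuing: A4 → E5. Statement 5 starts on E5.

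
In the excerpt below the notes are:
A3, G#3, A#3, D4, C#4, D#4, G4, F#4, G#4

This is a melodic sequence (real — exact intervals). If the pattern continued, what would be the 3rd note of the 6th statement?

B5

The unit is 3 notes. Position-3 pitches of the 3 shown cells: A#3, D#4, G#4.
Carrying that up a 4th forward: C#5 → F#5 → B5.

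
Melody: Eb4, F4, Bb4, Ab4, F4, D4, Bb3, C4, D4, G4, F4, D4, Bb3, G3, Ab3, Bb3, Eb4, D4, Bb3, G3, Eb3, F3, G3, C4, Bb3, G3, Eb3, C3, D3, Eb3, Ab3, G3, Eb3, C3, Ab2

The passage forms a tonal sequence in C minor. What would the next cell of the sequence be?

Bb2 C3 F3 Eb3 C3 Ab2 F2

Unit = 7 notes; the statements start on Eb4, C4, Ab3, F3, D3, moving down a 3rd each time.
Statement 6 starts on Bb2 and keeps the same diatonic contour: Bb2 C3 F3 Eb3 C3 Ab2 F2.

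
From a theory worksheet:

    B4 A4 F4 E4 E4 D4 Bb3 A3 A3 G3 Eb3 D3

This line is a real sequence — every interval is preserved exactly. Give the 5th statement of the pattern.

Unit = 4 notes; the statements start on B4, E4, A3, moving down a 5th each time.
Carrying on: D3 → G2.
Statement 5 starts on G2 and keeps the same exact contour: G2 F2 Db2 C2.

G2 F2 Db2 C2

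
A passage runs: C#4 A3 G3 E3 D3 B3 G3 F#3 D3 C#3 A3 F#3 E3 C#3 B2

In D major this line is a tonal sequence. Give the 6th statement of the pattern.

E3 C#3 B2 G2 F#2

With a 5-note motive the entries are C#4, B3, A3, each down a 2nd from the previous.
Carrying on: G3 → F#3 → E3.
Statement 6 starts on E3 and keeps the same diatonic contour: E3 C#3 B2 G2 F#2.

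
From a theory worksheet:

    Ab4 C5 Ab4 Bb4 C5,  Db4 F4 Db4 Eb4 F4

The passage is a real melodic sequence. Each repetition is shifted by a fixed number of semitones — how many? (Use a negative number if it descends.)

-7

Unit = 5 notes; the statements start on Ab4, Db4, moving down a 5th each time.
Ab4→Db4 is 61 − 68 = -7 semitones.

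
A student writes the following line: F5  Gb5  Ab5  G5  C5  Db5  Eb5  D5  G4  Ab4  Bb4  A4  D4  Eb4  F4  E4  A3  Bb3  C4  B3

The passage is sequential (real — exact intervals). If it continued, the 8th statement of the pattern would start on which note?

Taking 4-note groups, the heads are F5, C5, G4, D4, A3: the pattern moves down a 4th.
Continuing: E3 → B2 → F#2. Statement 8 starts on F#2.

F#2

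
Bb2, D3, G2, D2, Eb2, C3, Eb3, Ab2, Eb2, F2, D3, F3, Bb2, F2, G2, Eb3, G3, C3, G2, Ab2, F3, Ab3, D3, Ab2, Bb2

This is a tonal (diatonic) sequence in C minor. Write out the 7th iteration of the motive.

Taking 5-note groups, the heads are Bb2, C3, D3, Eb3, F3: the pattern moves up a 2nd.
Carrying on: G3 → Ab3.
So cell 7 is Ab3 C4 F3 C3 D3.

Ab3 C4 F3 C3 D3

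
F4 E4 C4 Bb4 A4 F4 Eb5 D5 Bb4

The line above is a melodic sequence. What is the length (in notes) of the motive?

9 notes total. Splitting into 3 groups of 3:
F4 E4 C4 | Bb4 A4 F4 | Eb5 D5 Bb4
Each cell is the previous one up a 4th — so the unit is 3 notes.

3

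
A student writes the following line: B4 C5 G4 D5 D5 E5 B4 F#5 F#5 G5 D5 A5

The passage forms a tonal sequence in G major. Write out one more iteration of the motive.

Unit = 4 notes; the statements start on B4, D5, F#5, moving up a 3rd each time.
Statement 4 starts on A5 and keeps the same diatonic contour: A5 B5 F#5 C6.

A5 B5 F#5 C6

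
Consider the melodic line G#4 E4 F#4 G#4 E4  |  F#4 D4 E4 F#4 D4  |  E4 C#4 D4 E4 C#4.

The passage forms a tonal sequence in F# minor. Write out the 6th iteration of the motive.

B3 G#3 A3 B3 G#3

With a 5-note motive the entries are G#4, F#4, E4, each down a 2nd from the previous.
Extending down a 2nd: D4 → C#4 → B3.
So cell 6 is B3 G#3 A3 B3 G#3.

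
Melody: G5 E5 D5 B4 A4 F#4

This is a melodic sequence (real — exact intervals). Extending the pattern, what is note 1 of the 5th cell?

Grouping in 2s, the 1st note of each cell is G5, D5, A4.
Each moves down a 4th. Continuing: E4 → B3.

B3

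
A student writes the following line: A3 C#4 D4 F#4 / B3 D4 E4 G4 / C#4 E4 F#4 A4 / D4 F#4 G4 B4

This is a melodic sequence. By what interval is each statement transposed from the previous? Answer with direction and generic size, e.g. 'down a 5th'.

up a 2nd

The 4-note cells begin on A3, B3, C#4, D4 — each up a 2nd from the last.
From A3 to B3: up a 2nd.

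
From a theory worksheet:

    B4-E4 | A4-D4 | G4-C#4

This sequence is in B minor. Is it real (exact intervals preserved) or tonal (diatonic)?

Every note is diatonic to B minor.
Cell 1 has -7 semitones from note 1 to 2, but cell 3 has -6 — the interval quality changes while the contour stays the same, which is the hallmark of a tonal sequence.

tonal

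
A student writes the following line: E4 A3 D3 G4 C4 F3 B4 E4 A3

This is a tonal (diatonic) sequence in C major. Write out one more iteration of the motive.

D5 G4 C4

The 3-note cells begin on E4, G4, B4 — each up a 3rd from the last.
Statement 4 starts on D5 and keeps the same diatonic contour: D5 G4 C4.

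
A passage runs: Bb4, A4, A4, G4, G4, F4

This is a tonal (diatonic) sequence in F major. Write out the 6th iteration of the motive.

D4 C4

Unit = 2 notes; the statements start on Bb4, A4, G4, moving down a 2nd each time.
Continuing the starts: F4 → E4 → D4.
From D4 the diatonic shape gives D4 C4.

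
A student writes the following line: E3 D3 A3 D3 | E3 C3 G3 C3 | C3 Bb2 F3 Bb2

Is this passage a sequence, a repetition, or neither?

neither

Note 1 of cell 2 is E3; if this were a sequence it would be D3. No unit length gives a consistent transposition pattern.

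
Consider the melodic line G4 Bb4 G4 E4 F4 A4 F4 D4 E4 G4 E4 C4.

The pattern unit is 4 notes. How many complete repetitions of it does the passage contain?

12 notes in groups of 4 gives 12/4 = 3 statements.
Starts: G4, F4, E4 — each down a 2nd.

3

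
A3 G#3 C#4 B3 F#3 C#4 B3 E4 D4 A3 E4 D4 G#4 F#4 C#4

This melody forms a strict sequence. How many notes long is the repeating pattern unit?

There are 15 notes; a 5-note unit gives 3 cells:
A3 G#3 C#4 B3 F#3 | C#4 B3 E4 D4 A3 | E4 D4 G#4 F#4 C#4
That's a consistent up a 3rd shift per cell, and no other grouping gives one.

5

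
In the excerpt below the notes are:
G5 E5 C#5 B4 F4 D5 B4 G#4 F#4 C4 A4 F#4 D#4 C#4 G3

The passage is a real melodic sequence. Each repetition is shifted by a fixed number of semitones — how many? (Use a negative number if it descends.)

Taking 5-note groups, the heads are G5, D5, A4: the pattern moves down a 4th.
G5 to D5 spans -5 semitones.

-5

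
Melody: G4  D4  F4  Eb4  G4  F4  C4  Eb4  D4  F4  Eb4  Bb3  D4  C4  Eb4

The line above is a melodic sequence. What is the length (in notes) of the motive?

5

There are 15 notes; a 5-note unit gives 3 cells:
G4 D4 F4 Eb4 G4 | F4 C4 Eb4 D4 F4 | Eb4 Bb3 D4 C4 Eb4
Each cell is the previous one down a 2nd — so the unit is 5 notes.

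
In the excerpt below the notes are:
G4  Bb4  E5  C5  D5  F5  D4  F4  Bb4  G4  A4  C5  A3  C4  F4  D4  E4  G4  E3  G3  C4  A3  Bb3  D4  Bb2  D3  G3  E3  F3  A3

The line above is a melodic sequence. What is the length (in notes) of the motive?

Try groups of 6 (5 cells in 30 notes):
G4 Bb4 E5 C5 D5 F5 | D4 F4 Bb4 G4 A4 C5 | A3 C4 F4 D4 E4 G4 | E3 G3 C4 A3 Bb3 D4 | Bb2 D3 G3 E3 F3 A3
That's a consistent down a 4th shift per cell, and no other grouping gives one.

6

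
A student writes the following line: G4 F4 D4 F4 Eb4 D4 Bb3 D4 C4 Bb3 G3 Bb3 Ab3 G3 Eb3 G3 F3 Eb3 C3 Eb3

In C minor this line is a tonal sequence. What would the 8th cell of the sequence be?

With a 4-note motive the entries are G4, Eb4, C4, Ab3, F3, each down a 3rd from the previous.
Extending down a 3rd: D3 → Bb2 → G2.
Statement 8 starts on G2 and keeps the same diatonic contour: G2 F2 D2 F2.

G2 F2 D2 F2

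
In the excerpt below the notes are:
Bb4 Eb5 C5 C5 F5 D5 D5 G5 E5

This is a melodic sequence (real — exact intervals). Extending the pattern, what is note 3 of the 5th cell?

Grouping in 3s, the 3rd note of each cell is C5, D5, E5.
Each moves up a 2nd. Continuing: F#5 → G#5.

G#5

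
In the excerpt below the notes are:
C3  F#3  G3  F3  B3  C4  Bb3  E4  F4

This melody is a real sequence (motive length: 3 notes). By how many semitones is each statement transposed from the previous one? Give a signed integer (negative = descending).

5

The 3-note cells begin on C3, F3, Bb3 — each up a 4th from the last.
C3→F3 is 53 − 48 = 5 semitones.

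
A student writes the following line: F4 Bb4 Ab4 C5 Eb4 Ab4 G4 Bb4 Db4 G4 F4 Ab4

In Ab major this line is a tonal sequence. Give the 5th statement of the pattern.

Bb3 Eb4 Db4 F4

Unit = 4 notes; the statements start on F4, Eb4, Db4, moving down a 2nd each time.
Carrying on: C4 → Bb3.
Statement 5 starts on Bb3 and keeps the same diatonic contour: Bb3 Eb4 Db4 F4.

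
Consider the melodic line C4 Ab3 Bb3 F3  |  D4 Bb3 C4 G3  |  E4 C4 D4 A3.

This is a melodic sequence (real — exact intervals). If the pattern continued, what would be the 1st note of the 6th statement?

With 4-note cells, note 1 of each statement runs C4, D4, E4.
Extending up a 2nd: F#4 → G#4 → A#4.

A#4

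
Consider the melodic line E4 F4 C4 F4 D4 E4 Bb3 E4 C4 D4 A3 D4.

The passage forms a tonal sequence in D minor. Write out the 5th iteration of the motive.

A3 Bb3 F3 Bb3

With a 4-note motive the entries are E4, D4, C4, each down a 2nd from the previous.
Continuing the starts: Bb3 → A3.
From A3 the diatonic shape gives A3 Bb3 F3 Bb3.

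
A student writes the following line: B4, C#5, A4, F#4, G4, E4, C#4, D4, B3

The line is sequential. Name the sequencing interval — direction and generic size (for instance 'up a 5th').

down a 4th

The 3-note cells begin on B4, F#4, C#4 — each down a 4th from the last.
From B4 to F#4: down a 4th.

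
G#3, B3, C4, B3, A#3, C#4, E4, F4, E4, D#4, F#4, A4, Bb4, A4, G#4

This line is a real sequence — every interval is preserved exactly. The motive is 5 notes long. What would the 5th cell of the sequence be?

With a 5-note motive the entries are G#3, C#4, F#4, each up a 4th from the previous.
Extending up a 4th: B4 → E5.
From E5 the exact shape gives E5 G5 Ab5 G5 F#5.

E5 G5 Ab5 G5 F#5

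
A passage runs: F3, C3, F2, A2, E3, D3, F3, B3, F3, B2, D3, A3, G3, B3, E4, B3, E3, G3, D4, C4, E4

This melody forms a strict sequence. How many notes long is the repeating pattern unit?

There are 21 notes; a 7-note unit gives 3 cells:
F3 C3 F2 A2 E3 D3 F3 | B3 F3 B2 D3 A3 G3 B3 | E4 B3 E3 G3 D4 C4 E4
Every group is a transposition up a 4th of the one before; no shorter unit works.

7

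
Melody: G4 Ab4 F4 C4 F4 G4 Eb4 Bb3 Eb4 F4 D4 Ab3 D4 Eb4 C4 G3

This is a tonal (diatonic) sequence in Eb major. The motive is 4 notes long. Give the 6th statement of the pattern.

Unit = 4 notes; the statements start on G4, F4, Eb4, D4, moving down a 2nd each time.
Carrying on: C4 → Bb3.
Statement 6 starts on Bb3 and keeps the same diatonic contour: Bb3 C4 Ab3 Eb3.

Bb3 C4 Ab3 Eb3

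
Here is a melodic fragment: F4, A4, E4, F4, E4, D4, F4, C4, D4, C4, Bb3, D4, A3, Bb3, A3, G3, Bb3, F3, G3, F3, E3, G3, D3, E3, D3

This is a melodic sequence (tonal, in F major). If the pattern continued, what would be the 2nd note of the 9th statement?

The unit is 5 notes. Position-2 pitches of the 5 shown cells: A4, F4, D4, Bb3, G3.
Carrying that down a 3rd forward: E3 → C3 → A2 → F2.

F2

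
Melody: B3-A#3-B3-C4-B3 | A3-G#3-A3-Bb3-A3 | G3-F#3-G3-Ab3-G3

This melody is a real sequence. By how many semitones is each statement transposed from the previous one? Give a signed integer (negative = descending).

Taking 5-note groups, the heads are B3, A3, G3: the pattern moves down a 2nd.
B3 to A3 spans -2 semitones.

-2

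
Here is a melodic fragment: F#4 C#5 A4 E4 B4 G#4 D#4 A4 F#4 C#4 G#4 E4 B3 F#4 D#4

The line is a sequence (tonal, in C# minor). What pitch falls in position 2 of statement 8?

C#4

Grouping in 3s, the 2nd note of each cell is C#5, B4, A4, G#4, F#4.
Extending down a 2nd: E4 → D#4 → C#4.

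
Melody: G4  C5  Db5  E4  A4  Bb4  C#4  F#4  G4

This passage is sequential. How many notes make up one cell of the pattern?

3

Try groups of 3 (3 cells in 9 notes):
G4 C5 Db5 | E4 A4 Bb4 | C#4 F#4 G4
Every group is a transposition down a 3rd of the one before; no shorter unit works.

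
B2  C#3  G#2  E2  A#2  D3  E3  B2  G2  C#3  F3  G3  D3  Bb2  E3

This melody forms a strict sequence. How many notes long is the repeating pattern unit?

5

Try groups of 5 (3 cells in 15 notes):
B2 C#3 G#2 E2 A#2 | D3 E3 B2 G2 C#3 | F3 G3 D3 Bb2 E3
Every group is a transposition up a 3rd of the one before; no shorter unit works.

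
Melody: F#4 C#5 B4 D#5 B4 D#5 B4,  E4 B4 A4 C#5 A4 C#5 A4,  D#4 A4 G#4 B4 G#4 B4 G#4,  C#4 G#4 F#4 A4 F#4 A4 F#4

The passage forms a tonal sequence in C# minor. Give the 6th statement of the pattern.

A3 E4 D#4 F#4 D#4 F#4 D#4

Unit = 7 notes; the statements start on F#4, E4, D#4, C#4, moving down a 2nd each time.
Continuing the starts: B3 → A3.
Statement 6 starts on A3 and keeps the same diatonic contour: A3 E4 D#4 F#4 D#4 F#4 D#4.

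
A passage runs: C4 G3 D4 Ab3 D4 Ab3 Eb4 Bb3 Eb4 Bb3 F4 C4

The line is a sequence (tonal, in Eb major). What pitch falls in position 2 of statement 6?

Eb4

With 4-note cells, note 2 of each statement runs G3, Ab3, Bb3.
Each moves up a 2nd. Continuing: C4 → D4 → Eb4.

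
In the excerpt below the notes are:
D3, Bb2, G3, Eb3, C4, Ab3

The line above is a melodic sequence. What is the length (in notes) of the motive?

2

There are 6 notes; a 2-note unit gives 3 cells:
D3 Bb2 | G3 Eb3 | C4 Ab3
That's a consistent up a 4th shift per cell, and no other grouping gives one.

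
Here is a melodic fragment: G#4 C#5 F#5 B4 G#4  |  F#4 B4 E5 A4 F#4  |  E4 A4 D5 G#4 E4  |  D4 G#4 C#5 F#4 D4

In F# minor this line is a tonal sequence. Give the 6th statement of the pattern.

Unit = 5 notes; the statements start on G#4, F#4, E4, D4, moving down a 2nd each time.
Continuing the starts: C#4 → B3.
Statement 6 starts on B3 and keeps the same diatonic contour: B3 E4 A4 D4 B3.

B3 E4 A4 D4 B3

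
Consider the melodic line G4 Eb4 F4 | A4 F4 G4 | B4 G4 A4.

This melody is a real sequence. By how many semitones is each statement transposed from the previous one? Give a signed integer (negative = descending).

Taking 3-note groups, the heads are G4, A4, B4: the pattern moves up a 2nd.
G4→A4 is 69 − 67 = 2 semitones.

2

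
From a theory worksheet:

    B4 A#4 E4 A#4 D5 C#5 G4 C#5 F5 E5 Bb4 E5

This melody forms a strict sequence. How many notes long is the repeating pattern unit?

12 notes total. Splitting into 3 groups of 4:
B4 A#4 E4 A#4 | D5 C#5 G4 C#5 | F5 E5 Bb4 E5
Each cell is the previous one up a 3rd — so the unit is 4 notes.

4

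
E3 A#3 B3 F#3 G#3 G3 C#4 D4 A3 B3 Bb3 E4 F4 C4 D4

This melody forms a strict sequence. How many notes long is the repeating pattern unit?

5

15 notes total. Splitting into 3 groups of 5:
E3 A#3 B3 F#3 G#3 | G3 C#4 D4 A3 B3 | Bb3 E4 F4 C4 D4
That's a consistent up a 3rd shift per cell, and no other grouping gives one.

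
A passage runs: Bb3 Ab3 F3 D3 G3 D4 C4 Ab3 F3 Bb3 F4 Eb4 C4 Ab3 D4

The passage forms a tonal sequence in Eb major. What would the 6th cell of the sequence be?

Eb5 D5 Bb4 G4 C5

Taking 5-note groups, the heads are Bb3, D4, F4: the pattern moves up a 3rd.
Continuing the starts: Ab4 → C5 → Eb5.
Statement 6 starts on Eb5 and keeps the same diatonic contour: Eb5 D5 Bb4 G4 C5.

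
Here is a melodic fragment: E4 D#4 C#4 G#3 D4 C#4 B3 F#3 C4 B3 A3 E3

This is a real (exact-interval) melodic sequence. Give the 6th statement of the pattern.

With a 4-note motive the entries are E4, D4, C4, each down a 2nd from the previous.
Continuing the starts: Bb3 → Ab3 → Gb3.
Statement 6 starts on Gb3 and keeps the same exact contour: Gb3 F3 Eb3 Bb2.

Gb3 F3 Eb3 Bb2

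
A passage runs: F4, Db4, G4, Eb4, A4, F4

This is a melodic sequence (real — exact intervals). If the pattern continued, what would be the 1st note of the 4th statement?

With 2-note cells, note 1 of each statement runs F4, G4, A4.
One more up a 2nd gives B4.

B4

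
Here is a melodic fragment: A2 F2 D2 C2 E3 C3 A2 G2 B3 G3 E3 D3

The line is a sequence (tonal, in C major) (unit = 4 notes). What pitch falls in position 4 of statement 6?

B4

The unit is 4 notes. Position-4 pitches of the 3 shown cells: C2, G2, D3.
Each moves up a 5th. Continuing: A3 → E4 → B4.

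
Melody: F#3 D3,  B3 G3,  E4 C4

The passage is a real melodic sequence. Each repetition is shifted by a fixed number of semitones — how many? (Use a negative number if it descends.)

The 2-note cells begin on F#3, B3, E4 — each up a 4th from the last.
Counting half-steps from F#3 to B3: 5.

5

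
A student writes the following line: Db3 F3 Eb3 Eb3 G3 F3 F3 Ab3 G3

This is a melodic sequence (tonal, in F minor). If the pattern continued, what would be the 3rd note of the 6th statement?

C4

The unit is 3 notes. Position-3 pitches of the 3 shown cells: Eb3, F3, G3.
Carrying that up a 2nd forward: Ab3 → Bb3 → C4.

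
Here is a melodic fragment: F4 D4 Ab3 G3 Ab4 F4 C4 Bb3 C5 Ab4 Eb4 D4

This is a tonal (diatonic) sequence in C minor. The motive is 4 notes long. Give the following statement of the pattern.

Eb5 C5 G4 F4

Unit = 4 notes; the statements start on F4, Ab4, C5, moving up a 3rd each time.
Statement 4 starts on Eb5 and keeps the same diatonic contour: Eb5 C5 G4 F4.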